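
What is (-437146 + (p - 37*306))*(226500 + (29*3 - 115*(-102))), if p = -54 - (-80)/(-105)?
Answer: -748234193342/7 ≈ -1.0689e+11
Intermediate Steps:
p = -1150/21 (p = -54 - (-80)*(-1)/105 = -54 - 1*16/21 = -54 - 16/21 = -1150/21 ≈ -54.762)
(-437146 + (p - 37*306))*(226500 + (29*3 - 115*(-102))) = (-437146 + (-1150/21 - 37*306))*(226500 + (29*3 - 115*(-102))) = (-437146 + (-1150/21 - 11322))*(226500 + (87 + 11730)) = (-437146 - 238912/21)*(226500 + 11817) = -9418978/21*238317 = -748234193342/7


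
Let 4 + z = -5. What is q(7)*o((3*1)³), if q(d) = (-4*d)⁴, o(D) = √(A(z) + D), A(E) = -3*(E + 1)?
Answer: 614656*√51 ≈ 4.3895e+6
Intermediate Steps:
z = -9 (z = -4 - 5 = -9)
A(E) = -3 - 3*E (A(E) = -3*(1 + E) = -3 - 3*E)
o(D) = √(24 + D) (o(D) = √((-3 - 3*(-9)) + D) = √((-3 + 27) + D) = √(24 + D))
q(d) = 256*d⁴
q(7)*o((3*1)³) = (256*7⁴)*√(24 + (3*1)³) = (256*2401)*√(24 + 3³) = 614656*√(24 + 27) = 614656*√51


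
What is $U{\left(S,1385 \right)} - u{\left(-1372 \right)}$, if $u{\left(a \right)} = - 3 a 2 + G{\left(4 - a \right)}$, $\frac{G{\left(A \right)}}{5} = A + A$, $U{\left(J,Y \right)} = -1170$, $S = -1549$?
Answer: $-23162$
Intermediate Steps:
$G{\left(A \right)} = 10 A$ ($G{\left(A \right)} = 5 \left(A + A\right) = 5 \cdot 2 A = 10 A$)
$u{\left(a \right)} = 40 - 16 a$ ($u{\left(a \right)} = - 3 a 2 + 10 \left(4 - a\right) = - 6 a - \left(-40 + 10 a\right) = 40 - 16 a$)
$U{\left(S,1385 \right)} - u{\left(-1372 \right)} = -1170 - \left(40 - -21952\right) = -1170 - \left(40 + 21952\right) = -1170 - 21992 = -23162$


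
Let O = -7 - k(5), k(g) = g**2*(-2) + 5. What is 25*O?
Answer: 950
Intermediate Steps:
k(g) = 5 - 2*g**2 (k(g) = -2*g**2 + 5 = 5 - 2*g**2)
O = 38 (O = -7 - (5 - 2*5**2) = -7 - (5 - 2*25) = -7 - (5 - 50) = -7 - 1*(-45) = -7 + 45 = 38)
25*O = 25*38 = 950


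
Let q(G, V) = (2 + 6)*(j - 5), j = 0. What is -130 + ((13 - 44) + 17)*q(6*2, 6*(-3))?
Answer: 430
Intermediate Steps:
q(G, V) = -40 (q(G, V) = (2 + 6)*(0 - 5) = 8*(-5) = -40)
-130 + ((13 - 44) + 17)*q(6*2, 6*(-3)) = -130 + ((13 - 44) + 17)*(-40) = -130 + (-31 + 17)*(-40) = -130 - 14*(-40) = -130 + 560 = 430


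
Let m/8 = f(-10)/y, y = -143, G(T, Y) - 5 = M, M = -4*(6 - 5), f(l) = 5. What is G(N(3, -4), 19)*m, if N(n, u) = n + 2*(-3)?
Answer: -40/143 ≈ -0.27972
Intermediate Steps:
M = -4 (M = -4*1 = -4)
N(n, u) = -6 + n (N(n, u) = n - 6 = -6 + n)
G(T, Y) = 1 (G(T, Y) = 5 - 4 = 1)
m = -40/143 (m = 8*(5/(-143)) = 8*(5*(-1/143)) = 8*(-5/143) = -40/143 ≈ -0.27972)
G(N(3, -4), 19)*m = 1*(-40/143) = -40/143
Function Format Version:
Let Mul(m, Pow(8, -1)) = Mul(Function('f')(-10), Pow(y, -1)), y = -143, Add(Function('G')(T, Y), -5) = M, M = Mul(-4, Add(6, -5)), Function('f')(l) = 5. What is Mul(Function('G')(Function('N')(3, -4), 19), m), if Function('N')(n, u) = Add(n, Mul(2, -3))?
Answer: Rational(-40, 143) ≈ -0.27972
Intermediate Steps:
M = -4 (M = Mul(-4, 1) = -4)
Function('N')(n, u) = Add(-6, n) (Function('N')(n, u) = Add(n, -6) = Add(-6, n))
Function('G')(T, Y) = 1 (Function('G')(T, Y) = Add(5, -4) = 1)
m = Rational(-40, 143) (m = Mul(8, Mul(5, Pow(-143, -1))) = Mul(8, Mul(5, Rational(-1, 143))) = Mul(8, Rational(-5, 143)) = Rational(-40, 143) ≈ -0.27972)
Mul(Function('G')(Function('N')(3, -4), 19), m) = Mul(1, Rational(-40, 143)) = Rational(-40, 143)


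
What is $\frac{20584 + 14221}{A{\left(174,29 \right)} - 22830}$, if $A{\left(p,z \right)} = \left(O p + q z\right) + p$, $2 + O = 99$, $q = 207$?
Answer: $\frac{6961}{45} \approx 154.69$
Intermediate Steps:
$O = 97$ ($O = -2 + 99 = 97$)
$A{\left(p,z \right)} = 98 p + 207 z$ ($A{\left(p,z \right)} = \left(97 p + 207 z\right) + p = 98 p + 207 z$)
$\frac{20584 + 14221}{A{\left(174,29 \right)} - 22830} = \frac{20584 + 14221}{\left(98 \cdot 174 + 207 \cdot 29\right) - 22830} = \frac{34805}{\left(17052 + 6003\right) - 22830} = \frac{34805}{23055 - 22830} = \frac{34805}{225} = 34805 \cdot \frac{1}{225} = \frac{6961}{45}$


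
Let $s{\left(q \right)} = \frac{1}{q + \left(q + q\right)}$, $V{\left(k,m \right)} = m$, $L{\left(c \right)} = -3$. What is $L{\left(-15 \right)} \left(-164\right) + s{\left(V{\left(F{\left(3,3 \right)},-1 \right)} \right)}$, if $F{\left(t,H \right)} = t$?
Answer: $\frac{1475}{3} \approx 491.67$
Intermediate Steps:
$s{\left(q \right)} = \frac{1}{3 q}$ ($s{\left(q \right)} = \frac{1}{q + 2 q} = \frac{1}{3 q}$)
$L{\left(-15 \right)} \left(-164\right) + s{\left(V{\left(F{\left(3,3 \right)},-1 \right)} \right)} = \left(-3\right) \left(-164\right) + \frac{1}{3 \left(-1\right)} = 492 + \frac{1}{3} \left(-1\right) = 492 - \frac{1}{3} = \frac{1475}{3}$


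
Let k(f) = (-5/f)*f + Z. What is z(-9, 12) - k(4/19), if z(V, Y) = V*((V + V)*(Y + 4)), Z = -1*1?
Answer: 2598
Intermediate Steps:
Z = -1
k(f) = -6 (k(f) = (-5/f)*f - 1 = -5 - 1 = -6)
z(V, Y) = 2*V²*(4 + Y) (z(V, Y) = V*((2*V)*(4 + Y)) = V*(2*V*(4 + Y)) = 2*V²*(4 + Y))
z(-9, 12) - k(4/19) = 2*(-9)²*(4 + 12) - 1*(-6) = 2*81*16 + 6 = 2592 + 6 = 2598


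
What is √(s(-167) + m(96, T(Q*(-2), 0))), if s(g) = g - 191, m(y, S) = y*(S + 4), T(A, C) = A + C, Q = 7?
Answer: I*√1318 ≈ 36.304*I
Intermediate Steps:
m(y, S) = y*(4 + S)
s(g) = -191 + g
√(s(-167) + m(96, T(Q*(-2), 0))) = √((-191 - 167) + 96*(4 + (7*(-2) + 0))) = √(-358 + 96*(4 + (-14 + 0))) = √(-358 + 96*(4 - 14)) = √(-358 + 96*(-10)) = √(-358 - 960) = √(-1318) = I*√1318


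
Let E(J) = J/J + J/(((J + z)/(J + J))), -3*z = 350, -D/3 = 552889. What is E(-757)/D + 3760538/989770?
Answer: 8175918173702288/2151446325351195 ≈ 3.8002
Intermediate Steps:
D = -1658667 (D = -3*552889 = -1658667)
z = -350/3 (z = -⅓*350 = -350/3 ≈ -116.67)
E(J) = 1 + 2*J²/(-350/3 + J) (E(J) = J/J + J/(((J - 350/3)/(J + J))) = 1 + J/(((-350/3 + J)/((2*J)))) = 1 + J/(((-350/3 + J)*(1/(2*J)))) = 1 + J/(((-350/3 + J)/(2*J))) = 1 + J*(2*J/(-350/3 + J)) = 1 + 2*J²/(-350/3 + J))
E(-757)/D + 3760538/989770 = ((-350 + 3*(-757) + 6*(-757)²)/(-350 + 3*(-757)))/(-1658667) + 3760538/989770 = ((-350 - 2271 + 6*573049)/(-350 - 2271))*(-1/1658667) + 3760538*(1/989770) = ((-350 - 2271 + 3438294)/(-2621))*(-1/1658667) + 1880269/494885 = -1/2621*3435673*(-1/1658667) + 1880269/494885 = -3435673/2621*(-1/1658667) + 1880269/494885 = 3435673/4347366207 + 1880269/494885 = 8175918173702288/2151446325351195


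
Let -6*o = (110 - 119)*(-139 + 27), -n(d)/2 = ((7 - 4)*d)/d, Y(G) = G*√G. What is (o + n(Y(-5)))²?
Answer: 30276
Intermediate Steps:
Y(G) = G^(3/2)
n(d) = -6 (n(d) = -2*(7 - 4)*d/d = -2*3*d/d = -2*3 = -6)
o = -168 (o = -(110 - 119)*(-139 + 27)/6 = -(-3)*(-112)/2 = -⅙*1008 = -168)
(o + n(Y(-5)))² = (-168 - 6)² = (-174)² = 30276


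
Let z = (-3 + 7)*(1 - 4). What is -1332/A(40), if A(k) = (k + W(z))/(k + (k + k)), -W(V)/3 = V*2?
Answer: -9990/7 ≈ -1427.1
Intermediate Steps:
z = -12 (z = 4*(-3) = -12)
W(V) = -6*V (W(V) = -3*V*2 = -6*V)
A(k) = (72 + k)/(3*k) (A(k) = (k - 6*(-12))/(k + (k + k)) = (k + 72)/(k + 2*k) = (72 + k)/((3*k)) = (72 + k)*(1/(3*k)) = (72 + k)/(3*k))
-1332/A(40) = -1332*120/(72 + 40) = -1332/((⅓)*(1/40)*112) = -1332/14/15 = -1332*15/14 = -9990/7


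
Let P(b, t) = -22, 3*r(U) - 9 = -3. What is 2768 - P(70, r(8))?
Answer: 2790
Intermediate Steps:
r(U) = 2 (r(U) = 3 + (⅓)*(-3) = 3 - 1 = 2)
2768 - P(70, r(8)) = 2768 - 1*(-22) = 2768 + 22 = 2790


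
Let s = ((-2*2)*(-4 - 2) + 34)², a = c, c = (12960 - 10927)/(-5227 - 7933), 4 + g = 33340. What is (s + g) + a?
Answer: 482969967/13160 ≈ 36700.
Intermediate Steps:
g = 33336 (g = -4 + 33340 = 33336)
c = -2033/13160 (c = 2033/(-13160) = 2033*(-1/13160) = -2033/13160 ≈ -0.15448)
a = -2033/13160 ≈ -0.15448
s = 3364 (s = (-4*(-6) + 34)² = (24 + 34)² = 58² = 3364)
(s + g) + a = (3364 + 33336) - 2033/13160 = 36700 - 2033/13160 = 482969967/13160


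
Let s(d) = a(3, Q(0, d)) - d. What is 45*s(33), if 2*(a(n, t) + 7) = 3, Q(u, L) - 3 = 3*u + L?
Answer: -3465/2 ≈ -1732.5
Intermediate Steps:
Q(u, L) = 3 + L + 3*u (Q(u, L) = 3 + (3*u + L) = 3 + (L + 3*u) = 3 + L + 3*u)
a(n, t) = -11/2 (a(n, t) = -7 + (½)*3 = -7 + 3/2 = -11/2)
s(d) = -11/2 - d
45*s(33) = 45*(-11/2 - 1*33) = 45*(-11/2 - 33) = 45*(-77/2) = -3465/2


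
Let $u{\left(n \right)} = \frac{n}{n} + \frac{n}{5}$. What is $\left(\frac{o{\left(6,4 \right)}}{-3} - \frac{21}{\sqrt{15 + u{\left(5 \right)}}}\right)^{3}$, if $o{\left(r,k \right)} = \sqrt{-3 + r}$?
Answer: $- \frac{9618 \sqrt{17}}{289} - \frac{3986 \sqrt{3}}{153} \approx -182.34$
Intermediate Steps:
$u{\left(n \right)} = 1 + \frac{n}{5}$ ($u{\left(n \right)} = 1 + n \frac{1}{5} = 1 + \frac{n}{5}$)
$\left(\frac{o{\left(6,4 \right)}}{-3} - \frac{21}{\sqrt{15 + u{\left(5 \right)}}}\right)^{3} = \left(\frac{\sqrt{-3 + 6}}{-3} - \frac{21}{\sqrt{15 + \left(1 + \frac{1}{5} \cdot 5\right)}}\right)^{3} = \left(\sqrt{3} \left(- \frac{1}{3}\right) - \frac{21}{\sqrt{15 + \left(1 + 1\right)}}\right)^{3} = \left(- \frac{\sqrt{3}}{3} - \frac{21}{\sqrt{15 + 2}}\right)^{3} = \left(- \frac{\sqrt{3}}{3} - \frac{21}{\sqrt{17}}\right)^{3} = \left(- \frac{\sqrt{3}}{3} - 21 \frac{\sqrt{17}}{17}\right)^{3} = \left(- \frac{\sqrt{3}}{3} - \frac{21 \sqrt{17}}{17}\right)^{3} = \left(- \frac{21 \sqrt{17}}{17} - \frac{\sqrt{3}}{3}\right)^{3}$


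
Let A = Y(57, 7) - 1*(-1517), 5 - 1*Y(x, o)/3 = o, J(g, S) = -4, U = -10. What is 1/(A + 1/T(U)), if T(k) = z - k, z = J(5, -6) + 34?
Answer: 40/60441 ≈ 0.00066180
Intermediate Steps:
Y(x, o) = 15 - 3*o
z = 30 (z = -4 + 34 = 30)
T(k) = 30 - k
A = 1511 (A = (15 - 3*7) - 1*(-1517) = (15 - 21) + 1517 = -6 + 1517 = 1511)
1/(A + 1/T(U)) = 1/(1511 + 1/(30 - 1*(-10))) = 1/(1511 + 1/(30 + 10)) = 1/(1511 + 1/40) = 1/(60441/40) = 40/60441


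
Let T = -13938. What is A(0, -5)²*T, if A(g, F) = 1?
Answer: -13938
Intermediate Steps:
A(0, -5)²*T = 1²*(-13938) = 1*(-13938) = -13938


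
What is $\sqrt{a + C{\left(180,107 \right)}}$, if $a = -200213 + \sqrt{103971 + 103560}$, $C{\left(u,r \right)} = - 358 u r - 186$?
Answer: $\sqrt{-7095479 + 3 \sqrt{23059}} \approx 2663.6 i$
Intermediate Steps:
$C{\left(u,r \right)} = -186 - 358 r u$ ($C{\left(u,r \right)} = - 358 r u - 186 = -186 - 358 r u$)
$a = -200213 + 3 \sqrt{23059}$ ($a = -200213 + \sqrt{207531} = -200213 + 3 \sqrt{23059} \approx -1.9976 \cdot 10^{5}$)
$\sqrt{a + C{\left(180,107 \right)}} = \sqrt{\left(-200213 + 3 \sqrt{23059}\right) - \left(186 + 38306 \cdot 180\right)} = \sqrt{\left(-200213 + 3 \sqrt{23059}\right) - 6895266} = \sqrt{-7095479 + 3 \sqrt{23059}}$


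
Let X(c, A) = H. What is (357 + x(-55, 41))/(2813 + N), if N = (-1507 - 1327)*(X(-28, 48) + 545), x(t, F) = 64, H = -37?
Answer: -421/1436859 ≈ -0.00029300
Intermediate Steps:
X(c, A) = -37
N = -1439672 (N = (-1507 - 1327)*(-37 + 545) = -2834*508 = -1439672)
(357 + x(-55, 41))/(2813 + N) = (357 + 64)/(2813 - 1439672) = 421/(-1436859) = 421*(-1/1436859) = -421/1436859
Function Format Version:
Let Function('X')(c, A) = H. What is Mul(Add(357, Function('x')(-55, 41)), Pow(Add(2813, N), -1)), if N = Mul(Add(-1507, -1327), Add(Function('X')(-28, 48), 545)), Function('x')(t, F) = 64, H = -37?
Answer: Rational(-421, 1436859) ≈ -0.00029300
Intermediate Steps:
Function('X')(c, A) = -37
N = -1439672 (N = Mul(Add(-1507, -1327), Add(-37, 545)) = Mul(-2834, 508) = -1439672)
Mul(Add(357, Function('x')(-55, 41)), Pow(Add(2813, N), -1)) = Mul(Add(357, 64), Pow(Add(2813, -1439672), -1)) = Mul(421, Pow(-1436859, -1)) = Mul(421, Rational(-1, 1436859)) = Rational(-421, 1436859)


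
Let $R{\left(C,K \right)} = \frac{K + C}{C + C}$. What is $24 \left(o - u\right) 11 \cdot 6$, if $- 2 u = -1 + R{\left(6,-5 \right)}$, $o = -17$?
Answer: $-27654$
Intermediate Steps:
$R{\left(C,K \right)} = \frac{C + K}{2 C}$
$u = \frac{11}{24}$ ($u = - \frac{-1 + \frac{6 - 5}{2 \cdot 6}}{2} = - \frac{-1 + \frac{1}{2} \cdot \frac{1}{6} \cdot 1}{2} = - \frac{-1 + \frac{1}{12}}{2} = \left(- \frac{1}{2}\right) \left(- \frac{11}{12}\right) = \frac{11}{24} \approx 0.45833$)
$24 \left(o - u\right) 11 \cdot 6 = 24 \left(-17 - \frac{11}{24}\right) 11 \cdot 6 = 24 \left(-17 - \frac{11}{24}\right) 66 = 24 \left(- \frac{419}{24}\right) 66 = \left(-419\right) 66 = -27654$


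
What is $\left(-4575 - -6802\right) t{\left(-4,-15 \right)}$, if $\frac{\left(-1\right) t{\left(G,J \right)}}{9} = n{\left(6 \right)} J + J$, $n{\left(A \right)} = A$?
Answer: $2104515$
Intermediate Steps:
$t{\left(G,J \right)} = - 63 J$ ($t{\left(G,J \right)} = - 9 \left(6 J + J\right) = - 9 \cdot 7 J = - 63 J$)
$\left(-4575 - -6802\right) t{\left(-4,-15 \right)} = \left(-4575 - -6802\right) \left(\left(-63\right) \left(-15\right)\right) = \left(-4575 + 6802\right) 945 = 2227 \cdot 945 = 2104515$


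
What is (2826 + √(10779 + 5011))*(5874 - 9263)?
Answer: -9577314 - 3389*√15790 ≈ -1.0003e+7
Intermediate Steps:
(2826 + √(10779 + 5011))*(5874 - 9263) = (2826 + √15790)*(-3389) = -9577314 - 3389*√15790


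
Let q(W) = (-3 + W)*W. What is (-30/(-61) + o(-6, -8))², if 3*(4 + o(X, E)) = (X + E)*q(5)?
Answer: 84309124/33489 ≈ 2517.5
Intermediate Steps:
q(W) = W*(-3 + W)
o(X, E) = -4 + 10*E/3 + 10*X/3 (o(X, E) = -4 + ((X + E)*(5*(-3 + 5)))/3 = -4 + ((E + X)*(5*2))/3 = -4 + ((E + X)*10)/3 = -4 + (10*E + 10*X)/3 = -4 + (10*E/3 + 10*X/3) = -4 + 10*E/3 + 10*X/3)
(-30/(-61) + o(-6, -8))² = (-30/(-61) + (-4 + (10/3)*(-8) + (10/3)*(-6)))² = (-30*(-1/61) + (-4 - 80/3 - 20))² = (30/61 - 152/3)² = (-9182/183)² = 84309124/33489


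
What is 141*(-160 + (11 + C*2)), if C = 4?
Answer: -19881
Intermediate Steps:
141*(-160 + (11 + C*2)) = 141*(-160 + (11 + 4*2)) = 141*(-160 + (11 + 8)) = 141*(-160 + 19) = 141*(-141) = -19881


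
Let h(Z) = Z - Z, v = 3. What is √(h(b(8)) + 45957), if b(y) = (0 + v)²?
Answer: √45957 ≈ 214.38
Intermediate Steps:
b(y) = 9 (b(y) = (0 + 3)² = 3² = 9)
h(Z) = 0
√(h(b(8)) + 45957) = √(0 + 45957) = √45957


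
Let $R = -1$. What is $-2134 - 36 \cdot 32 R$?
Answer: $-982$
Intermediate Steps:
$-2134 - 36 \cdot 32 R = -2134 - 36 \cdot 32 \left(-1\right) = -2134 - 1152 \left(-1\right) = -2134 - -1152 = -2134 + 1152 = -982$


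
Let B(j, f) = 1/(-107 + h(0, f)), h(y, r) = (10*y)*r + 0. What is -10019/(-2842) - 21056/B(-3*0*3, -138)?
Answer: 6403013283/2842 ≈ 2.2530e+6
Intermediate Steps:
h(y, r) = 10*r*y (h(y, r) = 10*r*y + 0 = 10*r*y)
B(j, f) = -1/107 (B(j, f) = 1/(-107 + 10*f*0) = 1/(-107 + 0) = 1/(-107) = -1/107)
-10019/(-2842) - 21056/B(-3*0*3, -138) = -10019/(-2842) - 21056/(-1/107) = -10019*(-1/2842) - 21056*(-107) = 10019/2842 + 2252992 = 6403013283/2842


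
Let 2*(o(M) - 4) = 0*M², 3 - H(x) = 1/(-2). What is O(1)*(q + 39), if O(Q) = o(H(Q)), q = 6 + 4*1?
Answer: 196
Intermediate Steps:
H(x) = 7/2 (H(x) = 3 - 1/(-2) = 3 - 1*(-½) = 3 + ½ = 7/2)
q = 10 (q = 6 + 4 = 10)
o(M) = 4 (o(M) = 4 + (0*M²)/2 = 4 + (½)*0 = 4 + 0 = 4)
O(Q) = 4
O(1)*(q + 39) = 4*(10 + 39) = 4*49 = 196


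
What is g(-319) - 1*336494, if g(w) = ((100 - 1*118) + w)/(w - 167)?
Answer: -163535747/486 ≈ -3.3649e+5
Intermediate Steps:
g(w) = (-18 + w)/(-167 + w) (g(w) = ((100 - 118) + w)/(-167 + w) = (-18 + w)/(-167 + w))
g(-319) - 1*336494 = (-18 - 319)/(-167 - 319) - 1*336494 = -337/(-486) - 336494 = -1/486*(-337) - 336494 = 337/486 - 336494 = -163535747/486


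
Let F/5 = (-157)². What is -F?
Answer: -123245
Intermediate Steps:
F = 123245 (F = 5*(-157)² = 5*24649 = 123245)
-F = -1*123245 = -123245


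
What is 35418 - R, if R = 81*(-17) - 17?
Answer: 36812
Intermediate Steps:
R = -1394 (R = -1377 - 17 = -1394)
35418 - R = 35418 - 1*(-1394) = 35418 + 1394 = 36812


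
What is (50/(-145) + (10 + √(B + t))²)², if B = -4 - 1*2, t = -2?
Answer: 4373764/841 + 212640*I*√2/29 ≈ 5200.7 + 10370.0*I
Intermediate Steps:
B = -6 (B = -4 - 2 = -6)
(50/(-145) + (10 + √(B + t))²)² = (50/(-145) + (10 + √(-6 - 2))²)² = (50*(-1/145) + (10 + √(-8))²)² = (-10/29 + (10 + 2*I*√2)²)²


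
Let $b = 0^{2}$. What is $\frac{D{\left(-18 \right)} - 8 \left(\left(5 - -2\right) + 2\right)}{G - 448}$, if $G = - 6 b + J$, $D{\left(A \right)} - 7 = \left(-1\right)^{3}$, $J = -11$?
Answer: $\frac{22}{153} \approx 0.14379$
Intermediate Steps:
$b = 0$
$D{\left(A \right)} = 6$ ($D{\left(A \right)} = 7 + \left(-1\right)^{3} = 7 - 1 = 6$)
$G = -11$ ($G = \left(-6\right) 0 - 11 = 0 - 11 = -11$)
$\frac{D{\left(-18 \right)} - 8 \left(\left(5 - -2\right) + 2\right)}{G - 448} = \frac{6 - 8 \left(\left(5 - -2\right) + 2\right)}{-11 - 448} = \frac{6 - 8 \left(\left(5 + 2\right) + 2\right)}{-459} = \left(6 - 8 \left(7 + 2\right)\right) \left(- \frac{1}{459}\right) = \left(6 - 72\right) \left(- \frac{1}{459}\right) = \left(-66\right) \left(- \frac{1}{459}\right) = \frac{22}{153}$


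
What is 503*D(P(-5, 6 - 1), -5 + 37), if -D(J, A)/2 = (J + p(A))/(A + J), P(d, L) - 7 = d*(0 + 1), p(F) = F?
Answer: -1006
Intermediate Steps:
P(d, L) = 7 + d (P(d, L) = 7 + d*(0 + 1) = 7 + d*1 = 7 + d)
D(J, A) = -2 (D(J, A) = -2*(J + A)/(A + J) = -2*(A + J)/(A + J) = -2*1 = -2)
503*D(P(-5, 6 - 1), -5 + 37) = 503*(-2) = -1006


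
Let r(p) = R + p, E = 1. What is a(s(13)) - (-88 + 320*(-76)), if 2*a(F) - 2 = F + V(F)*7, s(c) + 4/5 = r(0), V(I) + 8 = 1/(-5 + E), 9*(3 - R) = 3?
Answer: 2925727/120 ≈ 24381.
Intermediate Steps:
R = 8/3 (R = 3 - ⅑*3 = 3 - ⅓ = 8/3 ≈ 2.6667)
r(p) = 8/3 + p
V(I) = -33/4 (V(I) = -8 + 1/(-5 + 1) = -8 + 1/(-4) = -8 - ¼ = -33/4)
s(c) = 28/15 (s(c) = -⅘ + (8/3 + 0) = -⅘ + 8/3 = 28/15)
a(F) = -223/8 + F/2 (a(F) = 1 + (F - 33/4*7)/2 = 1 + (F - 231/4)/2 = 1 + (-231/4 + F)/2 = 1 + (-231/8 + F/2) = -223/8 + F/2)
a(s(13)) - (-88 + 320*(-76)) = (-223/8 + (½)*(28/15)) - (-88 + 320*(-76)) = (-223/8 + 14/15) - (-88 - 24320) = -3233/120 - 1*(-24408) = -3233/120 + 24408 = 2925727/120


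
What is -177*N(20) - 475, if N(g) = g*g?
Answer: -71275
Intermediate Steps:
N(g) = g²
-177*N(20) - 475 = -177*20² - 475 = -177*400 - 475 = -70800 - 475 = -71275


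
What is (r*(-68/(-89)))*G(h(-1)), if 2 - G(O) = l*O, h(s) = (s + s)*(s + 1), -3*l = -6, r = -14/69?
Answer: -1904/6141 ≈ -0.31005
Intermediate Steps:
r = -14/69 (r = -14*1/69 = -14/69 ≈ -0.20290)
l = 2 (l = -⅓*(-6) = 2)
h(s) = 2*s*(1 + s) (h(s) = (2*s)*(1 + s) = 2*s*(1 + s))
G(O) = 2 - 2*O
(r*(-68/(-89)))*G(h(-1)) = (-(-952)/(69*(-89)))*(2 - 4*(-1)*(1 - 1)) = (-(-952)*(-1)/(69*89))*(2 - 4*(-1)*0) = (-14/69*68/89)*(2 - 2*0) = -952*(2 + 0)/6141 = -952/6141*2 = -1904/6141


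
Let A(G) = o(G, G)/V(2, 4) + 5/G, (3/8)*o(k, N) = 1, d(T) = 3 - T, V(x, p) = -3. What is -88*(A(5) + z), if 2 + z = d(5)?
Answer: 3080/9 ≈ 342.22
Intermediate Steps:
o(k, N) = 8/3 (o(k, N) = (8/3)*1 = 8/3)
A(G) = -8/9 + 5/G (A(G) = (8/3)/(-3) + 5/G = (8/3)*(-⅓) + 5/G = -8/9 + 5/G)
z = -4 (z = -2 + (3 - 1*5) = -2 + (3 - 5) = -2 - 2 = -4)
-88*(A(5) + z) = -88*((-8/9 + 5/5) - 4) = -88*((-8/9 + 5*(⅕)) - 4) = -88*((-8/9 + 1) - 4) = -88*(⅑ - 4) = -88*(-35/9) = 3080/9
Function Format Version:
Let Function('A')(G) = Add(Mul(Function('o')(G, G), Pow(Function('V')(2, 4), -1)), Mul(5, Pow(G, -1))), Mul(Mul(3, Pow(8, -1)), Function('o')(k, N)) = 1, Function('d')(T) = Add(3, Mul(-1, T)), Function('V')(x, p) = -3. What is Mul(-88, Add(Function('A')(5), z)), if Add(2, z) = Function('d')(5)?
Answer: Rational(3080, 9) ≈ 342.22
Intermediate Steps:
Function('o')(k, N) = Rational(8, 3) (Function('o')(k, N) = Mul(Rational(8, 3), 1) = Rational(8, 3))
Function('A')(G) = Add(Rational(-8, 9), Mul(5, Pow(G, -1))) (Function('A')(G) = Add(Mul(Rational(8, 3), Pow(-3, -1)), Mul(5, Pow(G, -1))) = Add(Mul(Rational(8, 3), Rational(-1, 3)), Mul(5, Pow(G, -1))) = Add(Rational(-8, 9), Mul(5, Pow(G, -1))))
z = -4 (z = Add(-2, Add(3, Mul(-1, 5))) = Add(-2, Add(3, -5)) = Add(-2, -2) = -4)
Mul(-88, Add(Function('A')(5), z)) = Mul(-88, Add(Add(Rational(-8, 9), Mul(5, Pow(5, -1))), -4)) = Mul(-88, Add(Add(Rational(-8, 9), Mul(5, Rational(1, 5))), -4)) = Mul(-88, Add(Add(Rational(-8, 9), 1), -4)) = Mul(-88, Add(Rational(1, 9), -4)) = Mul(-88, Rational(-35, 9)) = Rational(3080, 9)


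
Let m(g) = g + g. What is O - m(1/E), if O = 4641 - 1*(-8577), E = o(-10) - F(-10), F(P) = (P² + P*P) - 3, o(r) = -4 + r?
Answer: 2789000/211 ≈ 13218.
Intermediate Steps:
F(P) = -3 + 2*P² (F(P) = (P² + P²) - 3 = 2*P² - 3 = -3 + 2*P²)
E = -211 (E = (-4 - 10) - (-3 + 2*(-10)²) = -14 - (-3 + 2*100) = -14 - (-3 + 200) = -14 - 1*197 = -14 - 197 = -211)
O = 13218 (O = 4641 + 8577 = 13218)
m(g) = 2*g
O - m(1/E) = 13218 - 2/(-211) = 13218 - 2*(-1)/211 = 13218 - 1*(-2/211) = 13218 + 2/211 = 2789000/211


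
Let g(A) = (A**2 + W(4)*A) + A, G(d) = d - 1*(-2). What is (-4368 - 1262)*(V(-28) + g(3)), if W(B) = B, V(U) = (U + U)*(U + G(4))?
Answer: -7071280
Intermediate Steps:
G(d) = 2 + d (G(d) = d + 2 = 2 + d)
V(U) = 2*U*(6 + U) (V(U) = (U + U)*(U + (2 + 4)) = (2*U)*(U + 6) = (2*U)*(6 + U) = 2*U*(6 + U))
g(A) = A**2 + 5*A (g(A) = (A**2 + 4*A) + A = A**2 + 5*A)
(-4368 - 1262)*(V(-28) + g(3)) = (-4368 - 1262)*(2*(-28)*(6 - 28) + 3*(5 + 3)) = -5630*(2*(-28)*(-22) + 3*8) = -5630*(1232 + 24) = -5630*1256 = -7071280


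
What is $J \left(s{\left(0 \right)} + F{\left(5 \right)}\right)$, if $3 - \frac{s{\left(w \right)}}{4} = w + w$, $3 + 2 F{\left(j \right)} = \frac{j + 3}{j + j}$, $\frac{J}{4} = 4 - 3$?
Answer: $\frac{218}{5} \approx 43.6$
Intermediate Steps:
$J = 4$ ($J = 4 \left(4 - 3\right) = 4 \cdot 1 = 4$)
$F{\left(j \right)} = - \frac{3}{2} + \frac{3 + j}{4 j}$ ($F{\left(j \right)} = - \frac{3}{2} + \frac{\left(j + 3\right) \frac{1}{j + j}}{2} = - \frac{3}{2} + \frac{\left(3 + j\right) \frac{1}{2 j}}{2} = - \frac{3}{2} + \frac{\frac{1}{2} \frac{1}{j} \left(3 + j\right)}{2} = - \frac{3}{2} + \frac{3 + j}{4 j}$)
$s{\left(w \right)} = 12 - 8 w$ ($s{\left(w \right)} = 12 - 4 \left(w + w\right) = 12 - 4 \cdot 2 w = 12 - 8 w$)
$J \left(s{\left(0 \right)} + F{\left(5 \right)}\right) = 4 \left(\left(12 - 0\right) + \frac{3 - 25}{4 \cdot 5}\right) = 4 \left(\left(12 + 0\right) + \frac{1}{4} \cdot \frac{1}{5} \left(3 - 25\right)\right) = 4 \left(12 + \frac{1}{4} \cdot \frac{1}{5} \left(-22\right)\right) = 4 \left(12 - \frac{11}{10}\right) = 4 \cdot \frac{109}{10} = \frac{218}{5}$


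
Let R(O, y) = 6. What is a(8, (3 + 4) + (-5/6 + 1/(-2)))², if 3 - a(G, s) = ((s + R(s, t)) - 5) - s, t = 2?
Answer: 4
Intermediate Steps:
a(G, s) = 2 (a(G, s) = 3 - (((s + 6) - 5) - s) = 3 - (((6 + s) - 5) - s) = 3 - ((1 + s) - s) = 3 - 1*1 = 3 - 1 = 2)
a(8, (3 + 4) + (-5/6 + 1/(-2)))² = 2² = 4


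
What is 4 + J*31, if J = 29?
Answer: 903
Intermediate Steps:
4 + J*31 = 4 + 29*31 = 4 + 899 = 903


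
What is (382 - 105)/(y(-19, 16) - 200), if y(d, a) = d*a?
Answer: -277/504 ≈ -0.54960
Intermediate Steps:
y(d, a) = a*d
(382 - 105)/(y(-19, 16) - 200) = (382 - 105)/(16*(-19) - 200) = 277/(-304 - 200) = 277/(-504) = 277*(-1/504) = -277/504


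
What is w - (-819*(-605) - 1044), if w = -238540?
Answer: -732991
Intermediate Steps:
w - (-819*(-605) - 1044) = -238540 - (-819*(-605) - 1044) = -238540 - (495495 - 1044) = -238540 - 1*494451 = -238540 - 494451 = -732991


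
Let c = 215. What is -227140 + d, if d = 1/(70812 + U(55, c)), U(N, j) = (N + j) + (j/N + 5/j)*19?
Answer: -7644879599167/33657126 ≈ -2.2714e+5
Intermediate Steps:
U(N, j) = N + j + 95/j + 19*j/N (U(N, j) = (N + j) + (5/j + j/N)*19 = (N + j) + (95/j + 19*j/N) = N + j + 95/j + 19*j/N)
d = 473/33657126 (d = 1/(70812 + (55 + 215 + 95/215 + 19*215/55)) = 1/(70812 + (55 + 215 + 95*(1/215) + 19*215*(1/55))) = 1/(70812 + (55 + 215 + 19/43 + 817/11)) = 1/(70812 + 163050/473) = 1/(33657126/473) = 473/33657126 ≈ 1.4053e-5)
-227140 + d = -227140 + 473/33657126 = -7644879599167/33657126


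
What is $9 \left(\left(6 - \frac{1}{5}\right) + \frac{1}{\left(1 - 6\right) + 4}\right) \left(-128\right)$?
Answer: $- \frac{27648}{5} \approx -5529.6$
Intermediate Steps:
$9 \left(\left(6 - \frac{1}{5}\right) + \frac{1}{\left(1 - 6\right) + 4}\right) \left(-128\right) = 9 \left(\left(6 - \frac{1}{5}\right) + \frac{1}{-5 + 4}\right) \left(-128\right) = 9 \left(\frac{29}{5} + \frac{1}{-1}\right) \left(-128\right) = 9 \left(\frac{29}{5} - 1\right) \left(-128\right) = 9 \cdot \frac{24}{5} \left(-128\right) = \frac{216}{5} \left(-128\right) = - \frac{27648}{5}$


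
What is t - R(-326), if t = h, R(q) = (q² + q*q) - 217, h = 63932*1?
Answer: -148403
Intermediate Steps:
h = 63932
R(q) = -217 + 2*q² (R(q) = (q² + q²) - 217 = 2*q² - 217 = -217 + 2*q²)
t = 63932
t - R(-326) = 63932 - (-217 + 2*(-326)²) = 63932 - (-217 + 2*106276) = 63932 - (-217 + 212552) = 63932 - 1*212335 = 63932 - 212335 = -148403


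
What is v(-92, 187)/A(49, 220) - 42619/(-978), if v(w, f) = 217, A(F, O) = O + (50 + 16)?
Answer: 3100315/69927 ≈ 44.336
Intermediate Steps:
A(F, O) = 66 + O (A(F, O) = O + 66 = 66 + O)
v(-92, 187)/A(49, 220) - 42619/(-978) = 217/(66 + 220) - 42619/(-978) = 217/286 - 42619*(-1/978) = 217*(1/286) + 42619/978 = 217/286 + 42619/978 = 3100315/69927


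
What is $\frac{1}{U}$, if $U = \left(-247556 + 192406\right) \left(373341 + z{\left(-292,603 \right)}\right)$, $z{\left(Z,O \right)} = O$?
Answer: $- \frac{1}{20623011600} \approx -4.849 \cdot 10^{-11}$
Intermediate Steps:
$U = -20623011600$ ($U = \left(-247556 + 192406\right) \left(373341 + 603\right) = \left(-55150\right) 373944 = -20623011600$)
$\frac{1}{U} = \frac{1}{-20623011600} = - \frac{1}{20623011600}$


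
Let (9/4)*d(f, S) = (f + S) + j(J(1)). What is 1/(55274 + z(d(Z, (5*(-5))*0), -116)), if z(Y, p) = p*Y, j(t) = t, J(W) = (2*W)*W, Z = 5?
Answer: 9/494218 ≈ 1.8211e-5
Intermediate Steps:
J(W) = 2*W**2
d(f, S) = 8/9 + 4*S/9 + 4*f/9 (d(f, S) = 4*((f + S) + 2*1**2)/9 = 4*((S + f) + 2*1)/9 = 4*((S + f) + 2)/9 = 4*(2 + S + f)/9 = 8/9 + 4*S/9 + 4*f/9)
z(Y, p) = Y*p
1/(55274 + z(d(Z, (5*(-5))*0), -116)) = 1/(55274 + (8/9 + 4*((5*(-5))*0)/9 + (4/9)*5)*(-116)) = 1/(55274 + (8/9 + 4*(-25*0)/9 + 20/9)*(-116)) = 1/(55274 + (8/9 + (4/9)*0 + 20/9)*(-116)) = 1/(55274 + (8/9 + 0 + 20/9)*(-116)) = 1/(55274 + (28/9)*(-116)) = 1/(55274 - 3248/9) = 1/(494218/9) = 9/494218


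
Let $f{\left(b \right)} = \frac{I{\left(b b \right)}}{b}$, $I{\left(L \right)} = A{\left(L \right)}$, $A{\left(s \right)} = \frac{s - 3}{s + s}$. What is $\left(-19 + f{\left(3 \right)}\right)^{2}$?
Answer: $\frac{28900}{81} \approx 356.79$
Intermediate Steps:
$A{\left(s \right)} = \frac{-3 + s}{2 s}$
$I{\left(L \right)} = \frac{-3 + L}{2 L}$
$f{\left(b \right)} = \frac{-3 + b^{2}}{2 b^{3}}$ ($f{\left(b \right)} = \frac{\frac{1}{2} \frac{1}{b b} \left(-3 + b b\right)}{b} = \frac{\frac{1}{2} \frac{1}{b^{2}} \left(-3 + b^{2}\right)}{b} = \frac{-3 + b^{2}}{2 b^{3}}$)
$\left(-19 + f{\left(3 \right)}\right)^{2} = \left(-19 + \frac{-3 + 3^{2}}{2 \cdot 27}\right)^{2} = \left(-19 + \frac{1}{2} \cdot \frac{1}{27} \left(-3 + 9\right)\right)^{2} = \left(-19 + \frac{1}{2} \cdot \frac{1}{27} \cdot 6\right)^{2} = \left(-19 + \frac{1}{9}\right)^{2} = \left(- \frac{170}{9}\right)^{2} = \frac{28900}{81}$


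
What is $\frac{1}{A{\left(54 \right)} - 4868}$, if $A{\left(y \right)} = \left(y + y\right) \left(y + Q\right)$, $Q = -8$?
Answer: $\frac{1}{100} \approx 0.01$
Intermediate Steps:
$A{\left(y \right)} = 2 y \left(-8 + y\right)$ ($A{\left(y \right)} = \left(y + y\right) \left(y - 8\right) = 2 y \left(-8 + y\right)$)
$\frac{1}{A{\left(54 \right)} - 4868} = \frac{1}{2 \cdot 54 \left(-8 + 54\right) - 4868} = \frac{1}{2 \cdot 54 \cdot 46 - 4868} = \frac{1}{4968 - 4868} = \frac{1}{100}$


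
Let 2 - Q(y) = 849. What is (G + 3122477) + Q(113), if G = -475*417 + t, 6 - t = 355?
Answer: 2923206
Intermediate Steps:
t = -349 (t = 6 - 1*355 = 6 - 355 = -349)
G = -198424 (G = -475*417 - 349 = -198075 - 349 = -198424)
Q(y) = -847 (Q(y) = 2 - 1*849 = 2 - 849 = -847)
(G + 3122477) + Q(113) = (-198424 + 3122477) - 847 = 2924053 - 847 = 2923206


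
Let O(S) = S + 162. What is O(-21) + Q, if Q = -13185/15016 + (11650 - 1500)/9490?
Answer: 2012004619/14250184 ≈ 141.19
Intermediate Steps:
O(S) = 162 + S
Q = 2728675/14250184 (Q = -13185*1/15016 + 10150*(1/9490) = -13185/15016 + 1015/949 = 2728675/14250184 ≈ 0.19148)
O(-21) + Q = (162 - 21) + 2728675/14250184 = 141 + 2728675/14250184 = 2012004619/14250184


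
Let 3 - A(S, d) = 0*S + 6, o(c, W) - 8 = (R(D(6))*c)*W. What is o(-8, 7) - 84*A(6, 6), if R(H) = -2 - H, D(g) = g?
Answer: 708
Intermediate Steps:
o(c, W) = 8 - 8*W*c (o(c, W) = 8 + ((-2 - 1*6)*c)*W = 8 + ((-2 - 6)*c)*W = 8 + (-8*c)*W = 8 - 8*W*c)
A(S, d) = -3 (A(S, d) = 3 - (0*S + 6) = 3 - (0 + 6) = 3 - 1*6 = 3 - 6 = -3)
o(-8, 7) - 84*A(6, 6) = (8 - 8*7*(-8)) - 84*(-3) = (8 + 448) + 252 = 456 + 252 = 708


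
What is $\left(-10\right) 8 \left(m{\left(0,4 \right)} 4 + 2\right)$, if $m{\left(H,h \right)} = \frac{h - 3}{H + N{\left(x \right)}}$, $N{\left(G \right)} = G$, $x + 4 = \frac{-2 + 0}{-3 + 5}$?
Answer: $-96$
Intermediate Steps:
$x = -5$ ($x = -4 + \frac{-2 + 0}{-3 + 5} = -4 - \frac{2}{2} = -4 - 1 = -5$)
$m{\left(H,h \right)} = \frac{-3 + h}{-5 + H}$ ($m{\left(H,h \right)} = \frac{h - 3}{H - 5} = \frac{-3 + h}{-5 + H}$)
$\left(-10\right) 8 \left(m{\left(0,4 \right)} 4 + 2\right) = \left(-10\right) 8 \left(\frac{-3 + 4}{-5 + 0} \cdot 4 + 2\right) = - 80 \left(\frac{1}{-5} \cdot 1 \cdot 4 + 2\right) = - 80 \left(\left(- \frac{1}{5}\right) 1 \cdot 4 + 2\right) = - 80 \left(\left(- \frac{1}{5}\right) 4 + 2\right) = - 80 \left(- \frac{4}{5} + 2\right) = \left(-80\right) \frac{6}{5} = -96$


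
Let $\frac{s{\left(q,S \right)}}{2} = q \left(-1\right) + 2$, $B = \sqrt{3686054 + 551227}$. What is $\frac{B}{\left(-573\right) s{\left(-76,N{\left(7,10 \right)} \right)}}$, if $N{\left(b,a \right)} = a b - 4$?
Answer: $- \frac{\sqrt{470809}}{29796} \approx -0.023028$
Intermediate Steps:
$N{\left(b,a \right)} = -4 + a b$
$B = 3 \sqrt{470809}$ ($B = \sqrt{4237281} = 3 \sqrt{470809} \approx 2058.5$)
$s{\left(q,S \right)} = 4 - 2 q$ ($s{\left(q,S \right)} = 2 \left(q \left(-1\right) + 2\right) = 2 \left(- q + 2\right) = 2 \left(2 - q\right) = 4 - 2 q$)
$\frac{B}{\left(-573\right) s{\left(-76,N{\left(7,10 \right)} \right)}} = \frac{3 \sqrt{470809}}{\left(-573\right) \left(4 - -152\right)} = \frac{3 \sqrt{470809}}{\left(-573\right) \left(4 + 152\right)} = \frac{3 \sqrt{470809}}{\left(-573\right) 156} = \frac{3 \sqrt{470809}}{-89388} = 3 \sqrt{470809} \left(- \frac{1}{89388}\right) = - \frac{\sqrt{470809}}{29796}$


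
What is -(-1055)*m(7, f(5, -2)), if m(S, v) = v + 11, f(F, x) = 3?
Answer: 14770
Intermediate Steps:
m(S, v) = 11 + v
-(-1055)*m(7, f(5, -2)) = -(-1055)*(11 + 3) = -(-1055)*14 = -211*(-70) = 14770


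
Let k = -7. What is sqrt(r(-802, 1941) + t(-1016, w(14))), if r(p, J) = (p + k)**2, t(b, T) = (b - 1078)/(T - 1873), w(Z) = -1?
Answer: 4*sqrt(35913438133)/937 ≈ 809.00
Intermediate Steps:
t(b, T) = (-1078 + b)/(-1873 + T)
r(p, J) = (-7 + p)**2 (r(p, J) = (p - 7)**2 = (-7 + p)**2)
sqrt(r(-802, 1941) + t(-1016, w(14))) = sqrt((-7 - 802)**2 + (-1078 - 1016)/(-1873 - 1)) = sqrt((-809)**2 - 2094/(-1874)) = sqrt(654481 - 1/1874*(-2094)) = sqrt(654481 + 1047/937) = sqrt(613249744/937) = 4*sqrt(35913438133)/937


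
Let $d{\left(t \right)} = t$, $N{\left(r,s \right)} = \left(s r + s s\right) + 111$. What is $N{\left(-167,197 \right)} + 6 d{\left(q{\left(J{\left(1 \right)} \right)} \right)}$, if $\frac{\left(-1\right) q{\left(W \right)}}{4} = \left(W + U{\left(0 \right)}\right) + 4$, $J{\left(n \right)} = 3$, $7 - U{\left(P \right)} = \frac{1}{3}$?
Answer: $5693$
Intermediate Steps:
$U{\left(P \right)} = \frac{20}{3}$ ($U{\left(P \right)} = 7 - \frac{1}{3} = \frac{20}{3}$)
$N{\left(r,s \right)} = 111 + s^{2} + r s$ ($N{\left(r,s \right)} = \left(r s + s^{2}\right) + 111 = \left(s^{2} + r s\right) + 111 = 111 + s^{2} + r s$)
$q{\left(W \right)} = - \frac{128}{3} - 4 W$ ($q{\left(W \right)} = - 4 \left(\left(W + \frac{20}{3}\right) + 4\right) = - 4 \left(\left(\frac{20}{3} + W\right) + 4\right) = - 4 \left(\frac{32}{3} + W\right) = - \frac{128}{3} - 4 W$)
$N{\left(-167,197 \right)} + 6 d{\left(q{\left(J{\left(1 \right)} \right)} \right)} = \left(111 + 197^{2} - 32899\right) + 6 \left(- \frac{128}{3} - 12\right) = \left(111 + 38809 - 32899\right) + 6 \left(- \frac{128}{3} - 12\right) = 6021 + 6 \left(- \frac{164}{3}\right) = 6021 - 328 = 5693$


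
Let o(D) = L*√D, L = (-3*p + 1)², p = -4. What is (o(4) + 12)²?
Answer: 122500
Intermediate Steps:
L = 169 (L = (-3*(-4) + 1)² = (12 + 1)² = 13² = 169)
o(D) = 169*√D
(o(4) + 12)² = (169*√4 + 12)² = (169*2 + 12)² = (338 + 12)² = 350² = 122500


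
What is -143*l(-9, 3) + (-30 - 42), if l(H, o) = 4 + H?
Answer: 643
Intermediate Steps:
-143*l(-9, 3) + (-30 - 42) = -143*(4 - 9) + (-30 - 42) = -143*(-5) - 72 = 715 - 72 = 643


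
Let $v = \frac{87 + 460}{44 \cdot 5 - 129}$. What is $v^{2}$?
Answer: $\frac{299209}{8281} \approx 36.132$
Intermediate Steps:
$v = \frac{547}{91}$ ($v = \frac{547}{220 - 129} = \frac{547}{91} \approx 6.011$)
$v^{2} = \left(\frac{547}{91}\right)^{2} = \frac{299209}{8281}$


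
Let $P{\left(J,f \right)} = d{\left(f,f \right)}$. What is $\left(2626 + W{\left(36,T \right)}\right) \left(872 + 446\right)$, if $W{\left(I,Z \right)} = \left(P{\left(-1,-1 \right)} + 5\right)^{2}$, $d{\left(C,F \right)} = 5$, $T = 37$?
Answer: $3592868$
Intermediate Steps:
$P{\left(J,f \right)} = 5$
$W{\left(I,Z \right)} = 100$ ($W{\left(I,Z \right)} = \left(5 + 5\right)^{2} = 10^{2} = 100$)
$\left(2626 + W{\left(36,T \right)}\right) \left(872 + 446\right) = \left(2626 + 100\right) \left(872 + 446\right) = 2726 \cdot 1318 = 3592868$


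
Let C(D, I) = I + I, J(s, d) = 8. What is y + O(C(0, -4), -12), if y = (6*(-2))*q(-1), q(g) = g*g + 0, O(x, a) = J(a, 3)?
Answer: -4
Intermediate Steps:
C(D, I) = 2*I
O(x, a) = 8
q(g) = g² (q(g) = g² + 0 = g²)
y = -12 (y = (6*(-2))*(-1)² = -12*1 = -12)
y + O(C(0, -4), -12) = -12 + 8 = -4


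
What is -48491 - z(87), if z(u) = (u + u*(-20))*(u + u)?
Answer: 239131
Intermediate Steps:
z(u) = -38*u² (z(u) = (u - 20*u)*(2*u) = (-19*u)*(2*u) = -38*u²)
-48491 - z(87) = -48491 - (-38)*87² = -48491 - (-38)*7569 = -48491 - 1*(-287622) = -48491 + 287622 = 239131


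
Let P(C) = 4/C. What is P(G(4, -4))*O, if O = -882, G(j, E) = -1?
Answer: 3528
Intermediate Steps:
P(G(4, -4))*O = (4/(-1))*(-882) = (4*(-1))*(-882) = -4*(-882) = 3528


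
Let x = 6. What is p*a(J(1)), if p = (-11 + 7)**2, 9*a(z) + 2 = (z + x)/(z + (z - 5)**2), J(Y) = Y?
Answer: -48/17 ≈ -2.8235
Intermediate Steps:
a(z) = -2/9 + (6 + z)/(9*(z + (-5 + z)**2)) (a(z) = -2/9 + ((z + 6)/(z + (z - 5)**2))/9 = -2/9 + ((6 + z)/(z + (-5 + z)**2))/9 = -2/9 + (6 + z)/(9*(z + (-5 + z)**2)))
p = 16 (p = (-4)**2 = 16)
p*a(J(1)) = 16*((6 - 1*1 - 2*(-5 + 1)**2)/(9*(1 + (-5 + 1)**2))) = 16*((6 - 1 - 2*(-4)**2)/(9*(1 + (-4)**2))) = 16*((6 - 1 - 2*16)/(9*(1 + 16))) = 16*((1/9)*(6 - 1 - 32)/17) = 16*((1/9)*(1/17)*(-27)) = 16*(-3/17) = -48/17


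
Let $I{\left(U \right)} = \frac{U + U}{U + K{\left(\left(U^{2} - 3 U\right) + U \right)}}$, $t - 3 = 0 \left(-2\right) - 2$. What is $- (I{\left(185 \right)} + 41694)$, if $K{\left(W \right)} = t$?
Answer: $- \frac{3877727}{93} \approx -41696.0$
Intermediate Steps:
$t = 1$ ($t = 3 + \left(0 \left(-2\right) - 2\right) = 3 + \left(0 - 2\right) = 3 - 2 = 1$)
$K{\left(W \right)} = 1$
$I{\left(U \right)} = \frac{2 U}{1 + U}$ ($I{\left(U \right)} = \frac{U + U}{U + 1} = \frac{2 U}{1 + U}$)
$- (I{\left(185 \right)} + 41694) = - (2 \cdot 185 \frac{1}{1 + 185} + 41694) = - (2 \cdot 185 \cdot \frac{1}{186} + 41694) = - (\frac{185}{93} + 41694) = \left(-1\right) \frac{3877727}{93} = - \frac{3877727}{93}$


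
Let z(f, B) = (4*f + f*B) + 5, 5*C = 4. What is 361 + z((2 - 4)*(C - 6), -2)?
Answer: 1934/5 ≈ 386.80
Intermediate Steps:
C = 4/5 (C = (1/5)*4 = 4/5 ≈ 0.80000)
z(f, B) = 5 + 4*f + B*f (z(f, B) = (4*f + B*f) + 5 = 5 + 4*f + B*f)
361 + z((2 - 4)*(C - 6), -2) = 361 + (5 + 4*((2 - 4)*(4/5 - 6)) - 2*(2 - 4)*(4/5 - 6)) = 361 + (5 + 4*(-2*(-26/5)) - (-4)*(-26)/5) = 361 + (5 + 4*(52/5) - 2*52/5) = 361 + (5 + 208/5 - 104/5) = 361 + 129/5 = 1934/5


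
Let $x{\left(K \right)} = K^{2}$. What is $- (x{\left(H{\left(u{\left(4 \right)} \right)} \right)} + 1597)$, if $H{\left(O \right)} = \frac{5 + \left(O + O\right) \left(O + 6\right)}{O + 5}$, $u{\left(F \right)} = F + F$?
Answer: $- \frac{322334}{169} \approx -1907.3$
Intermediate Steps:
$u{\left(F \right)} = 2 F$
$H{\left(O \right)} = \frac{5 + 2 O \left(6 + O\right)}{5 + O}$
$- (x{\left(H{\left(u{\left(4 \right)} \right)} \right)} + 1597) = - (\left(\frac{5 + 2 \left(2 \cdot 4\right)^{2} + 12 \cdot 2 \cdot 4}{5 + 2 \cdot 4}\right)^{2} + 1597) = - (\left(\frac{5 + 2 \cdot 8^{2} + 12 \cdot 8}{5 + 8}\right)^{2} + 1597) = - (\left(\frac{5 + 2 \cdot 64 + 96}{13}\right)^{2} + 1597) = - (\left(\frac{5 + 128 + 96}{13}\right)^{2} + 1597) = - (\left(\frac{1}{13} \cdot 229\right)^{2} + 1597) = - (\left(\frac{229}{13}\right)^{2} + 1597) = - (\frac{52441}{169} + 1597) = \left(-1\right) \frac{322334}{169} = - \frac{322334}{169}$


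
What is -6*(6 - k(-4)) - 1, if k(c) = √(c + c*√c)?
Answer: -37 + 12*√(-1 - 2*I) ≈ -27.566 - 15.264*I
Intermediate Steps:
k(c) = √(c + c^(3/2))
-6*(6 - k(-4)) - 1 = -6*(6 - √(-4 + (-4)^(3/2))) - 1 = -6*(6 - √(-4 - 8*I)) - 1 = (-36 + 6*√(-4 - 8*I)) - 1 = -37 + 6*√(-4 - 8*I)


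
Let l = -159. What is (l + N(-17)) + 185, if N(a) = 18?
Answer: 44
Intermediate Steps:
(l + N(-17)) + 185 = (-159 + 18) + 185 = -141 + 185 = 44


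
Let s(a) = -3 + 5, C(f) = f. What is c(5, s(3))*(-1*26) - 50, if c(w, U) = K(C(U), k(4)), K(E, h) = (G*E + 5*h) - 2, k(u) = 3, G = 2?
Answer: -492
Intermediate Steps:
s(a) = 2
K(E, h) = -2 + 2*E + 5*h (K(E, h) = (2*E + 5*h) - 2 = -2 + 2*E + 5*h)
c(w, U) = 13 + 2*U (c(w, U) = -2 + 2*U + 5*3 = -2 + 2*U + 15 = 13 + 2*U)
c(5, s(3))*(-1*26) - 50 = (13 + 2*2)*(-1*26) - 50 = (13 + 4)*(-26) - 50 = 17*(-26) - 50 = -442 - 50 = -492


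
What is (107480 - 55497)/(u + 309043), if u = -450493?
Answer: -51983/141450 ≈ -0.36750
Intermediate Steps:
(107480 - 55497)/(u + 309043) = (107480 - 55497)/(-450493 + 309043) = 51983/(-141450) = 51983*(-1/141450) = -51983/141450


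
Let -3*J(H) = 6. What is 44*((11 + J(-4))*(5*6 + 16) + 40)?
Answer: 19976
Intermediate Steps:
J(H) = -2 (J(H) = -⅓*6 = -2)
44*((11 + J(-4))*(5*6 + 16) + 40) = 44*((11 - 2)*(5*6 + 16) + 40) = 44*(9*(30 + 16) + 40) = 44*(9*46 + 40) = 44*(414 + 40) = 44*454 = 19976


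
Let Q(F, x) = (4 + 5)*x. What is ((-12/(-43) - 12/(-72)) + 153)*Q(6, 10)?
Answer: 593835/43 ≈ 13810.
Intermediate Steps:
Q(F, x) = 9*x
((-12/(-43) - 12/(-72)) + 153)*Q(6, 10) = ((-12/(-43) - 12/(-72)) + 153)*(9*10) = ((-12*(-1/43) - 12*(-1/72)) + 153)*90 = ((12/43 + ⅙) + 153)*90 = (115/258 + 153)*90 = (39589/258)*90 = 593835/43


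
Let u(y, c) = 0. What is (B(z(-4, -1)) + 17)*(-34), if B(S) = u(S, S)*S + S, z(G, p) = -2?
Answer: -510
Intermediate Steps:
B(S) = S (B(S) = 0*S + S = 0 + S = S)
(B(z(-4, -1)) + 17)*(-34) = (-2 + 17)*(-34) = 15*(-34) = -510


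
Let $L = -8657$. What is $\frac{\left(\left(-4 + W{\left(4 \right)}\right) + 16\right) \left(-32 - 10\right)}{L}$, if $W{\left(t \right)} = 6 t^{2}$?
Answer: $\frac{4536}{8657} \approx 0.52397$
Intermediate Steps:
$\frac{\left(\left(-4 + W{\left(4 \right)}\right) + 16\right) \left(-32 - 10\right)}{L} = \frac{\left(\left(-4 + 6 \cdot 4^{2}\right) + 16\right) \left(-32 - 10\right)}{-8657} = \left(\left(-4 + 6 \cdot 16\right) + 16\right) \left(-42\right) \left(- \frac{1}{8657}\right) = \left(\left(-4 + 96\right) + 16\right) \left(-42\right) \left(- \frac{1}{8657}\right) = \left(92 + 16\right) \left(-42\right) \left(- \frac{1}{8657}\right) = 108 \left(-42\right) \left(- \frac{1}{8657}\right) = \left(-4536\right) \left(- \frac{1}{8657}\right) = \frac{4536}{8657}$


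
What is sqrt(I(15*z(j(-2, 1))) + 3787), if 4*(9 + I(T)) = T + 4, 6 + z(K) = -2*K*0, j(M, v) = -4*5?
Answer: sqrt(15026)/2 ≈ 61.290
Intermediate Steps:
j(M, v) = -20
z(K) = -6 (z(K) = -6 - 2*K*0 = -6 + 0 = -6)
I(T) = -8 + T/4 (I(T) = -9 + (T + 4)/4 = -9 + (4 + T)/4 = -9 + (1 + T/4) = -8 + T/4)
sqrt(I(15*z(j(-2, 1))) + 3787) = sqrt((-8 + (15*(-6))/4) + 3787) = sqrt((-8 + (1/4)*(-90)) + 3787) = sqrt((-8 - 45/2) + 3787) = sqrt(-61/2 + 3787) = sqrt(7513/2) = sqrt(15026)/2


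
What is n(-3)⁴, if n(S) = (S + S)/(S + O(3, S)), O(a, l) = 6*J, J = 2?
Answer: 16/81 ≈ 0.19753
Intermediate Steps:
O(a, l) = 12 (O(a, l) = 6*2 = 12)
n(S) = 2*S/(12 + S) (n(S) = (S + S)/(S + 12) = (2*S)/(12 + S) = 2*S/(12 + S))
n(-3)⁴ = (2*(-3)/(12 - 3))⁴ = (2*(-3)/9)⁴ = (2*(-3)*(⅑))⁴ = (-⅔)⁴ = 16/81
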